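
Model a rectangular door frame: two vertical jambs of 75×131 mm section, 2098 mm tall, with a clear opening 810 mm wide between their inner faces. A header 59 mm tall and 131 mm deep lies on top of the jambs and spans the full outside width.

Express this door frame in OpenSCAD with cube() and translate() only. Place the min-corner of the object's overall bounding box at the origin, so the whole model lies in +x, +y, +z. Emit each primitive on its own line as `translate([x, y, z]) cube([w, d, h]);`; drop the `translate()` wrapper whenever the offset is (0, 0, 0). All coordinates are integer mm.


cube([75, 131, 2098]);
translate([885, 0, 0]) cube([75, 131, 2098]);
translate([0, 0, 2098]) cube([960, 131, 59]);


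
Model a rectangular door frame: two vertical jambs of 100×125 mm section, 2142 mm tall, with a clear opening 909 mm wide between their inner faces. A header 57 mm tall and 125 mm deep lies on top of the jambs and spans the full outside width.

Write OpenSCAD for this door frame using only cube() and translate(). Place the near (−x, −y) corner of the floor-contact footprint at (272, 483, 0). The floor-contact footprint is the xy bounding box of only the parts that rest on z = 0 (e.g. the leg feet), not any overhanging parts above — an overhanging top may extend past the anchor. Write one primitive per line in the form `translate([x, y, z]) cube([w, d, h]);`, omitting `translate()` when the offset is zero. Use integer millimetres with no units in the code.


translate([272, 483, 0]) cube([100, 125, 2142]);
translate([1281, 483, 0]) cube([100, 125, 2142]);
translate([272, 483, 2142]) cube([1109, 125, 57]);


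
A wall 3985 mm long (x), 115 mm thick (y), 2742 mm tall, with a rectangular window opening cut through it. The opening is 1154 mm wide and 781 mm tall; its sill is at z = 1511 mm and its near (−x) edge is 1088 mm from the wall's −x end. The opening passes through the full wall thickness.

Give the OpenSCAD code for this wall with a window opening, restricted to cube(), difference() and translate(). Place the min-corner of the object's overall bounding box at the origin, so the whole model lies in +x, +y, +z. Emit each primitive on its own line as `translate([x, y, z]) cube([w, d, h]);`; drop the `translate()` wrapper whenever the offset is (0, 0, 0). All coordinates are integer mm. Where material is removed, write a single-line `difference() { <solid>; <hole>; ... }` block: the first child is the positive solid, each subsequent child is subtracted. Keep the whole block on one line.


difference() { cube([3985, 115, 2742]); translate([1088, 0, 1511]) cube([1154, 115, 781]); }


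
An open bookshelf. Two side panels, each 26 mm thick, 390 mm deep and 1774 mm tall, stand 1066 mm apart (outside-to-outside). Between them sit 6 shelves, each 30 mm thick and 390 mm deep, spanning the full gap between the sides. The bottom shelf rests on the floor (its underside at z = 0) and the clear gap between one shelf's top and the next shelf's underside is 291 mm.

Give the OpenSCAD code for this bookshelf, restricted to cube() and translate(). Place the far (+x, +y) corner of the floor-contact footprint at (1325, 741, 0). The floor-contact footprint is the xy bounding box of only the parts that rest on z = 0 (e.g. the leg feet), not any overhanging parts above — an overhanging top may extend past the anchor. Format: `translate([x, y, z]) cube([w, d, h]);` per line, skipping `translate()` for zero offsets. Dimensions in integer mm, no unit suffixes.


translate([259, 351, 0]) cube([26, 390, 1774]);
translate([1299, 351, 0]) cube([26, 390, 1774]);
translate([285, 351, 0]) cube([1014, 390, 30]);
translate([285, 351, 321]) cube([1014, 390, 30]);
translate([285, 351, 642]) cube([1014, 390, 30]);
translate([285, 351, 963]) cube([1014, 390, 30]);
translate([285, 351, 1284]) cube([1014, 390, 30]);
translate([285, 351, 1605]) cube([1014, 390, 30]);


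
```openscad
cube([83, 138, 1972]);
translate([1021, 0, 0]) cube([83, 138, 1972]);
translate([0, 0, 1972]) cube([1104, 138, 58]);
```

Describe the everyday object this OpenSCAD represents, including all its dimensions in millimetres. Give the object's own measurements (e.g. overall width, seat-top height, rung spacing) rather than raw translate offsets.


A door frame. The clear opening is 938 mm wide and 1972 mm high. Two 83 mm wide jambs, 138 mm deep, stand either side of the opening from the floor to the top of the opening. A 58 mm thick head sits across the top of both jambs, spanning the full outside width of the frame.


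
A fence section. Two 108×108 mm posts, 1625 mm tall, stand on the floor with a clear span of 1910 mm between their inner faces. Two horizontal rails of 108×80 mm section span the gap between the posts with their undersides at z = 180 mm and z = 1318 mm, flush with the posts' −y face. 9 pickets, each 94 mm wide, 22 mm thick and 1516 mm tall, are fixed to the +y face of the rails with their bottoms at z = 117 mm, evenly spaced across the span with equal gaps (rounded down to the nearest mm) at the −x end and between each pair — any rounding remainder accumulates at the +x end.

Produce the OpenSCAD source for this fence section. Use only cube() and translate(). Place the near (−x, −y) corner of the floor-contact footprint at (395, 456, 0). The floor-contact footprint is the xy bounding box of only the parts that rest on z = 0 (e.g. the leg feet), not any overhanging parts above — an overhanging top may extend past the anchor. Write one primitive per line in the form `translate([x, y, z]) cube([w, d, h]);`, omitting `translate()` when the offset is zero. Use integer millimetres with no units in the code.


translate([395, 456, 0]) cube([108, 108, 1625]);
translate([2413, 456, 0]) cube([108, 108, 1625]);
translate([503, 456, 180]) cube([1910, 108, 80]);
translate([503, 456, 1318]) cube([1910, 108, 80]);
translate([609, 564, 117]) cube([94, 22, 1516]);
translate([809, 564, 117]) cube([94, 22, 1516]);
translate([1009, 564, 117]) cube([94, 22, 1516]);
translate([1209, 564, 117]) cube([94, 22, 1516]);
translate([1409, 564, 117]) cube([94, 22, 1516]);
translate([1609, 564, 117]) cube([94, 22, 1516]);
translate([1809, 564, 117]) cube([94, 22, 1516]);
translate([2009, 564, 117]) cube([94, 22, 1516]);
translate([2209, 564, 117]) cube([94, 22, 1516]);


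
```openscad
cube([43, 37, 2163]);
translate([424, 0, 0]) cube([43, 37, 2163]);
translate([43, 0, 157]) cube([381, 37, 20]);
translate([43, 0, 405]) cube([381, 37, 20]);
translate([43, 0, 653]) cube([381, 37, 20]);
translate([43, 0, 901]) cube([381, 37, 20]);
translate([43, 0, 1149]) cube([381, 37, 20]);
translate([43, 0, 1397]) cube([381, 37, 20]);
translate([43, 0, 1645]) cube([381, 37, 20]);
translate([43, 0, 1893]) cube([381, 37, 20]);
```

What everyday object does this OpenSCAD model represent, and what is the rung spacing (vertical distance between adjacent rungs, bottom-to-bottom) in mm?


A ladder. The rung spacing is 248 mm.

Two tall 43×37 posts with 8 short bars between them — a ladder. Adjacent rungs sit at z = 157 and z = 405, so the spacing is 405 − 157 = 248 mm.


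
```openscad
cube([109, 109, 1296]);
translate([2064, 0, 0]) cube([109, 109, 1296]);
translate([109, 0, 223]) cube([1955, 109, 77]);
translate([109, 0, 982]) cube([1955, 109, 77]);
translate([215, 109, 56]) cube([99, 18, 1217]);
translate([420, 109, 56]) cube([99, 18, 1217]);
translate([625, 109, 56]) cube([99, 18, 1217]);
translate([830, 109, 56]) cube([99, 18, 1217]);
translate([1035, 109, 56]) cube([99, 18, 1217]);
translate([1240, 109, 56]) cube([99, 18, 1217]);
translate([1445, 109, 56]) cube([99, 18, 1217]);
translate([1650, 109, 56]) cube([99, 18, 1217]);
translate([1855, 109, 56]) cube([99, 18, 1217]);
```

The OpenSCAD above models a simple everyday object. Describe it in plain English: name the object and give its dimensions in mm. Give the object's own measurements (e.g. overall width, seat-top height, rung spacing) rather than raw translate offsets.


A fence section. Two 109×109 mm posts, 1296 mm tall, stand on the floor with a clear span of 1955 mm between their inner faces. Two horizontal rails of 109×77 mm section span the gap between the posts with their undersides at z = 223 mm and z = 982 mm, flush with the posts' −y face. 9 pickets, each 99 mm wide, 18 mm thick and 1217 mm tall, are fixed to the +y face of the rails with their bottoms at z = 56 mm, spaced across the span with a 106 mm gap after the −x post and between neighbouring pickets, with 110 mm left before the +x post.


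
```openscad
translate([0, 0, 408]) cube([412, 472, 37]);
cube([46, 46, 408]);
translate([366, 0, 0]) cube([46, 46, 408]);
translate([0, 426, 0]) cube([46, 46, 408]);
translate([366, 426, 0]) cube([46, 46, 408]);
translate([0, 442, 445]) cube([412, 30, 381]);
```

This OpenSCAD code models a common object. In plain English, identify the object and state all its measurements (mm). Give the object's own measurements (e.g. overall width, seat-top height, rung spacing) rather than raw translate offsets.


A chair. The seat is a 412×472×37 mm slab with its top at z = 445 mm, on four 46×46 mm corner legs (flush with the seat edges, standing on z = 0). A flat backrest 30 mm thick, 381 mm tall, spans the full seat width and rises from the seat top along its +y edge, rear face flush with the rear of the seat.


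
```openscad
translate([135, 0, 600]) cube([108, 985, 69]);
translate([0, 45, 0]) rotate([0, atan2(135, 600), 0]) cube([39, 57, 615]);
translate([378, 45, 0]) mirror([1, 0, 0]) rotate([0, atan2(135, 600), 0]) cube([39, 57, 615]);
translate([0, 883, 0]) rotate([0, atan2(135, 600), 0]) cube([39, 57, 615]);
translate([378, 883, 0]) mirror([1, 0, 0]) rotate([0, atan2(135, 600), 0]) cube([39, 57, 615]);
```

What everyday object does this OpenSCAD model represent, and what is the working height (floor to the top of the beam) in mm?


A sawhorse. The overall height is 669 mm.

A beam across two mirrored pairs of raked legs — a sawhorse. The beam's underside is at z = 600 (matching the legs' vertical rise in atan2(135, 600)) and the beam is 69 mm tall, so its top is at 600 + 69 = 669 mm. The raked legs top out at the beam's underside, so that is the highest point.


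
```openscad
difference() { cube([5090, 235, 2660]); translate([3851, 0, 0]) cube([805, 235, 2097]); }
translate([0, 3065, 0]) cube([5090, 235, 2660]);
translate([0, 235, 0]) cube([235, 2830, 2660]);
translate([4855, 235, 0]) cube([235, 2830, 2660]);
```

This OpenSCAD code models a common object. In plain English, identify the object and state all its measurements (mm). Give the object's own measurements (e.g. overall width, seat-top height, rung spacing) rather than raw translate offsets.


A single room: four walls, each 2660 mm tall and 235 mm thick, enclosing an outside footprint 5090×3300 mm (x × y), no floor or roof. The front and back walls (−y and +y sides) run the full x-width; the side walls fit between their inner faces. A door opening 805 mm wide and 2097 mm tall is cut through the front wall from the floor up, its −x edge 3851 mm from the wall's −x end.


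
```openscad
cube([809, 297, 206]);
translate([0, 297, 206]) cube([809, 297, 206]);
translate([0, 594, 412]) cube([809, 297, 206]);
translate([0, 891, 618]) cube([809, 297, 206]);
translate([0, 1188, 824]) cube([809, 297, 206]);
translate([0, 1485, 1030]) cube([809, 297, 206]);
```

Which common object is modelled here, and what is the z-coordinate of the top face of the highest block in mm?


A staircase. The total rise is 1236 mm.

6 identical blocks, each offset up and back from the previous — a staircase. Each step is 206 mm tall and there are 6 of them, so the total rise is 6 × 206 = 1236 mm.


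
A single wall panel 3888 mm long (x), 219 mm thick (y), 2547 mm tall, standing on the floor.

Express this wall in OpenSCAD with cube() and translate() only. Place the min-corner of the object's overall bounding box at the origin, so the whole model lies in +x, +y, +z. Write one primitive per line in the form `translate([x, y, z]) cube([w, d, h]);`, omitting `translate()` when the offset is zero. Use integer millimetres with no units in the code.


cube([3888, 219, 2547]);


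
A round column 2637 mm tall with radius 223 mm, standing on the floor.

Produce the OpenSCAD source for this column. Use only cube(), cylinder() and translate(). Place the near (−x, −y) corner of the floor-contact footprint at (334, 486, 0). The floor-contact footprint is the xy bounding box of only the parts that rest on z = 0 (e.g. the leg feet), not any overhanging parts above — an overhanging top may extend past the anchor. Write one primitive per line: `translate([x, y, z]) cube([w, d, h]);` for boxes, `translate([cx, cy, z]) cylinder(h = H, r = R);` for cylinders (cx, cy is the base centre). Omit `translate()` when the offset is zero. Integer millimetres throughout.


translate([557, 709, 0]) cylinder(h = 2637, r = 223);


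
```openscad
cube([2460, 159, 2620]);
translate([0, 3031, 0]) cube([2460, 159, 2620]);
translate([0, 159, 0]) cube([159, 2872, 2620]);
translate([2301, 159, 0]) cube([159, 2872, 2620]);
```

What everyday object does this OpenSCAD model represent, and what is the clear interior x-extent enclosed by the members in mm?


A house (or room) frame. The interior width is 2142 mm.

Four 2620 mm walls enclosing a rectangle with no floor or roof — a room or house frame. Outside width is 2460 mm and wall thickness is 159 mm, so the interior width is 2460 − 2 × 159 = 2142 mm.


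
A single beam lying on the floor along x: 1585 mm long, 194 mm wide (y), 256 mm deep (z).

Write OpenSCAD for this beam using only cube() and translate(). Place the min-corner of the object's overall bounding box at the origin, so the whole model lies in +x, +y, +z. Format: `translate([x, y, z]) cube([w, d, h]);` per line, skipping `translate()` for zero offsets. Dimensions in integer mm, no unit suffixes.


cube([1585, 194, 256]);


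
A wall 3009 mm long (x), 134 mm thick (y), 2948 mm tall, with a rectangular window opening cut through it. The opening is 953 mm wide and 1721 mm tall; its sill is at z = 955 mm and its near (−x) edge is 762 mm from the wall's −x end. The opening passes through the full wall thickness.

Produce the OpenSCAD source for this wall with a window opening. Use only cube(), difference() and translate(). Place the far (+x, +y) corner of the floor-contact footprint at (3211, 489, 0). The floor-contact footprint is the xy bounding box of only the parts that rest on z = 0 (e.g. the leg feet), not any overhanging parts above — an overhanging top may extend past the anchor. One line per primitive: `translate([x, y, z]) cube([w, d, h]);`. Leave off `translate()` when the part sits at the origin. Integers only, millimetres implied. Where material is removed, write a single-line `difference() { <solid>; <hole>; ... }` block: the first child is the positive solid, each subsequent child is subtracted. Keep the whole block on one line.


difference() { translate([202, 355, 0]) cube([3009, 134, 2948]); translate([964, 355, 955]) cube([953, 134, 1721]); }


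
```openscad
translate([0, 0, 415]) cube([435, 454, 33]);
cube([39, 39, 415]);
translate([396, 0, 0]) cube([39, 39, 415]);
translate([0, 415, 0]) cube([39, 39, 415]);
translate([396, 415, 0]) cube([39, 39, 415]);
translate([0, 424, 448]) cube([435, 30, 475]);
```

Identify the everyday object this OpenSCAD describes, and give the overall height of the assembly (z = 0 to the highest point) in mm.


A chair. The overall height is 923 mm.

A slab on four corner posts with a tall panel at the back — a chair. The seat slab sits at z = 415 with thickness 33, and the 475 mm backrest starts at the seat top, so the overall height is 415 + 33 + 475 = 923 mm.


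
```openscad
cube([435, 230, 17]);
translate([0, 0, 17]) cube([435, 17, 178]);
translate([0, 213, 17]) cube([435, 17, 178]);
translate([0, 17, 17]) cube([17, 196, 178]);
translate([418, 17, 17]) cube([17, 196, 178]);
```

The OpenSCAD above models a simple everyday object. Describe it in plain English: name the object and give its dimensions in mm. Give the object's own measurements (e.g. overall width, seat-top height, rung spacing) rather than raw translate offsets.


An open-topped rectangular box: outside dimensions 435×230×195 mm, with a uniform wall and base thickness of 17 mm. The base is a full 435×230 slab on the floor; four walls sit on top of the base. The front and back walls (the −y and +y sides) span the full width; the two side walls fit between them.


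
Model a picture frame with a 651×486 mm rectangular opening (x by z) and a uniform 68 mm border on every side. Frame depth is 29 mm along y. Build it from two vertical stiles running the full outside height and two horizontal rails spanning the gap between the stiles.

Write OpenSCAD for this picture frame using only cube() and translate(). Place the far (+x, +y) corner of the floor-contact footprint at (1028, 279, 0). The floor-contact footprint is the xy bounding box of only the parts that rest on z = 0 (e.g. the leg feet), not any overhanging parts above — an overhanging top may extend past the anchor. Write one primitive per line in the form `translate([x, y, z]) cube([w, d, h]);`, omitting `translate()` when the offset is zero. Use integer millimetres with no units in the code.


translate([241, 250, 0]) cube([68, 29, 622]);
translate([960, 250, 0]) cube([68, 29, 622]);
translate([309, 250, 0]) cube([651, 29, 68]);
translate([309, 250, 554]) cube([651, 29, 68]);


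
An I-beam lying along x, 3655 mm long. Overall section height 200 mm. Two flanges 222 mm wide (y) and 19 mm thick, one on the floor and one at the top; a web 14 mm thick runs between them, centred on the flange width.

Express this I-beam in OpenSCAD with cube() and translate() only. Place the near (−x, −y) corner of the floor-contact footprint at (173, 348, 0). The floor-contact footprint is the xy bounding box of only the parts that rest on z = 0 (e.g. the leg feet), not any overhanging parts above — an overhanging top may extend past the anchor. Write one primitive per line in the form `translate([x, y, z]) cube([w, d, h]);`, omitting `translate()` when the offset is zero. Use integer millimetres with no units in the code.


translate([173, 348, 0]) cube([3655, 222, 19]);
translate([173, 452, 19]) cube([3655, 14, 162]);
translate([173, 348, 181]) cube([3655, 222, 19]);


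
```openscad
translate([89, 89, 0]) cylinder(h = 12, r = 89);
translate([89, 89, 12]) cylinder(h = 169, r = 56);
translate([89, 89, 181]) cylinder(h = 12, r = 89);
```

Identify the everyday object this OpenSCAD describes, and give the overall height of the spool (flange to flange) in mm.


A spool. The overall height is 193 mm.

Three coaxial cylinders, large–small–large — a spool. Two 12 mm flanges and a 169 mm core give 12 + 169 + 12 = 193 mm.


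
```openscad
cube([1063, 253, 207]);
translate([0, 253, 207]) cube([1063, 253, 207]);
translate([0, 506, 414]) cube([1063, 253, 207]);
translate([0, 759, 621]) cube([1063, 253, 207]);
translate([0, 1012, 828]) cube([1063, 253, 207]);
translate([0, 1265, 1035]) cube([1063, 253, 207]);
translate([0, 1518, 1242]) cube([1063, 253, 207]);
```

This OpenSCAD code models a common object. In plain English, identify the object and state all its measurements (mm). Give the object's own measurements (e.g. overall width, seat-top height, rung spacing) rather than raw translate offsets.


A straight staircase of 7 solid steps. Each step is 1063 mm wide (x), 253 mm deep (y, the going) and 207 mm tall (the rise). The first step rests on the floor; each subsequent step sits one going further in +y and one rise higher in +z, directly behind and above the previous step with no overlap.


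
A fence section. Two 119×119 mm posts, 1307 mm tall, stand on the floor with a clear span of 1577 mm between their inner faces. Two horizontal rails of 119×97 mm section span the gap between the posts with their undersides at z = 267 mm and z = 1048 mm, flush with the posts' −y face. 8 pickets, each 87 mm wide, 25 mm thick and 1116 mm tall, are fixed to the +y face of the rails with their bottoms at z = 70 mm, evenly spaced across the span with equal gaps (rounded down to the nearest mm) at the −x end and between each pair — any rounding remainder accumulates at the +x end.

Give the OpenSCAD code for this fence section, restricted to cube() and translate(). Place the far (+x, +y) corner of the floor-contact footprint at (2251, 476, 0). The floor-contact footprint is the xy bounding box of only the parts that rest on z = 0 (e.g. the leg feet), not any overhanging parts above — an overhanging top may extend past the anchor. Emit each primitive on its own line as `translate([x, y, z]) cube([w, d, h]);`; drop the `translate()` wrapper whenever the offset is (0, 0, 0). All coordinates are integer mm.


translate([436, 357, 0]) cube([119, 119, 1307]);
translate([2132, 357, 0]) cube([119, 119, 1307]);
translate([555, 357, 267]) cube([1577, 119, 97]);
translate([555, 357, 1048]) cube([1577, 119, 97]);
translate([652, 476, 70]) cube([87, 25, 1116]);
translate([836, 476, 70]) cube([87, 25, 1116]);
translate([1020, 476, 70]) cube([87, 25, 1116]);
translate([1204, 476, 70]) cube([87, 25, 1116]);
translate([1388, 476, 70]) cube([87, 25, 1116]);
translate([1572, 476, 70]) cube([87, 25, 1116]);
translate([1756, 476, 70]) cube([87, 25, 1116]);
translate([1940, 476, 70]) cube([87, 25, 1116]);


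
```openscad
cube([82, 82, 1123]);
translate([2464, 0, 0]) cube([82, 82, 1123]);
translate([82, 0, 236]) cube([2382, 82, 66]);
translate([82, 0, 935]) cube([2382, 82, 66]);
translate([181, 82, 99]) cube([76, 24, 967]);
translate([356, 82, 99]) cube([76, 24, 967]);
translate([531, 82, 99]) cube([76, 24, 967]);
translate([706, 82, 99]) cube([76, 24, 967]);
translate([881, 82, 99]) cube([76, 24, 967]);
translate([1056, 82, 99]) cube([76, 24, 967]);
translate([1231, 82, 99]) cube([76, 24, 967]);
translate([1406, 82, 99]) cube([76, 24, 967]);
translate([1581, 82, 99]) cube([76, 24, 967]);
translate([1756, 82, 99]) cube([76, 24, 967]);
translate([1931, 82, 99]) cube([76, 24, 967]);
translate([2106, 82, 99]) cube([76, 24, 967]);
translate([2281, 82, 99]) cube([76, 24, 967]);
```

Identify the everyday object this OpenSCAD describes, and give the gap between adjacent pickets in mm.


A fence section. The picket gap is 99 mm.

Two posts, two rails, 13 pickets — a fence section. Span 2382 mm holds 13 pickets of 76 mm with 14 equal gaps: ⌊(2382 − 13·76) / 14⌋ = 99 mm.


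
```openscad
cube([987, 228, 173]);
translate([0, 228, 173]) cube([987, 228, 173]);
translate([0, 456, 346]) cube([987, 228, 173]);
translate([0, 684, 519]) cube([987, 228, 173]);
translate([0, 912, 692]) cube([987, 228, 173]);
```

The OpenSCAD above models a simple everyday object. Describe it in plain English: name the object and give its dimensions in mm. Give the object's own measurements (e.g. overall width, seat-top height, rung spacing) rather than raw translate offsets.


A straight staircase of 5 solid steps. Each step is 987 mm wide (x), 228 mm deep (y, the going) and 173 mm tall (the rise). The first step rests on the floor; each subsequent step sits one going further in +y and one rise higher in +z, directly behind and above the previous step with no overlap.


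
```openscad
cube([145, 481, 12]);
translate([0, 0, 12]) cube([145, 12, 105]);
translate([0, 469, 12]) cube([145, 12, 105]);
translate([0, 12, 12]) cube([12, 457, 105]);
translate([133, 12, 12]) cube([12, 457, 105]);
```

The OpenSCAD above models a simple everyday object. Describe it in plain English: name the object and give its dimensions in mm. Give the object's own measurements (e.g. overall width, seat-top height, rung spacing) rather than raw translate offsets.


An open-topped rectangular box: outside dimensions 145×481×117 mm, with a uniform wall and base thickness of 12 mm. The base is a full 145×481 slab on the floor; four walls sit on top of the base. The front and back walls (the −y and +y sides) span the full width; the two side walls fit between them.


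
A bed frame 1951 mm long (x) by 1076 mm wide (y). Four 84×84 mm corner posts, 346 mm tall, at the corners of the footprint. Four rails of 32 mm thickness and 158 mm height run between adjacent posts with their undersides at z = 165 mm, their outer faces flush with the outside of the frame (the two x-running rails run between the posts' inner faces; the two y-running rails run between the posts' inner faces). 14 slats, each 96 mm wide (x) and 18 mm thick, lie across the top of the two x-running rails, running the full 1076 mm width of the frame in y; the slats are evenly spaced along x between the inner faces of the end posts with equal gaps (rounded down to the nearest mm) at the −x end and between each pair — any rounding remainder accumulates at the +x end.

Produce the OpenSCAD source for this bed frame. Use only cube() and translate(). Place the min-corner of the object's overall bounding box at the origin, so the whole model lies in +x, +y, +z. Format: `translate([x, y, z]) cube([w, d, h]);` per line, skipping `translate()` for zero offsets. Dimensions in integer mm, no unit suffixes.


// slat z = rail_z + rail_h = 165 + 158 = 323
// slat gap = ⌊(1783 − 14·96) / 15⌋ = 29
cube([84, 84, 346]);
translate([0, 992, 0]) cube([84, 84, 346]);
translate([1867, 0, 0]) cube([84, 84, 346]);
translate([1867, 992, 0]) cube([84, 84, 346]);
translate([84, 0, 165]) cube([1783, 32, 158]);
translate([84, 1044, 165]) cube([1783, 32, 158]);
translate([0, 84, 165]) cube([32, 908, 158]);
translate([1919, 84, 165]) cube([32, 908, 158]);
translate([113, 0, 323]) cube([96, 1076, 18]);
translate([238, 0, 323]) cube([96, 1076, 18]);
translate([363, 0, 323]) cube([96, 1076, 18]);
translate([488, 0, 323]) cube([96, 1076, 18]);
translate([613, 0, 323]) cube([96, 1076, 18]);
translate([738, 0, 323]) cube([96, 1076, 18]);
translate([863, 0, 323]) cube([96, 1076, 18]);
translate([988, 0, 323]) cube([96, 1076, 18]);
translate([1113, 0, 323]) cube([96, 1076, 18]);
translate([1238, 0, 323]) cube([96, 1076, 18]);
translate([1363, 0, 323]) cube([96, 1076, 18]);
translate([1488, 0, 323]) cube([96, 1076, 18]);
translate([1613, 0, 323]) cube([96, 1076, 18]);
translate([1738, 0, 323]) cube([96, 1076, 18]);


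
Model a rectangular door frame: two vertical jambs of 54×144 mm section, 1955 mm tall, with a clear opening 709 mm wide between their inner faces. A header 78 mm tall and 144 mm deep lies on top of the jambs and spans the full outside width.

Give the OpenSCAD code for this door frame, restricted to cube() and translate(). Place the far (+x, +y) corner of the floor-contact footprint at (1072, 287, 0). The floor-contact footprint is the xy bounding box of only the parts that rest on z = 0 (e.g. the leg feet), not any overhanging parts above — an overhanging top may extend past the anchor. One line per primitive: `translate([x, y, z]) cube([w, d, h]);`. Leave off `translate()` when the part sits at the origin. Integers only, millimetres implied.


translate([255, 143, 0]) cube([54, 144, 1955]);
translate([1018, 143, 0]) cube([54, 144, 1955]);
translate([255, 143, 1955]) cube([817, 144, 78]);


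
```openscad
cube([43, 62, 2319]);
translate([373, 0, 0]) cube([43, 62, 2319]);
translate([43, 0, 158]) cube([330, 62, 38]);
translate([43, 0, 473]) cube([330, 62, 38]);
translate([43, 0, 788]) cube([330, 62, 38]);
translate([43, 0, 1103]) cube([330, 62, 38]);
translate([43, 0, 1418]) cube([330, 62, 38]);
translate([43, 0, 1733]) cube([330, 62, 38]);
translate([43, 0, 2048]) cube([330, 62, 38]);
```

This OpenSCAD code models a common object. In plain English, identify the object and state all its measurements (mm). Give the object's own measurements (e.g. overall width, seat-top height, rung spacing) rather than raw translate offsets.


A straight ladder. Two 43×62 mm vertical rails, 2319 mm tall, stand 416 mm apart (outside-to-outside) with their front faces coplanar on the −y side. 7 rungs, each 62 mm deep and 38 mm tall, span between the inner faces of the rails, front faces flush with the rails. The lowest rung's underside is at z = 158 mm and rungs are spaced 315 mm apart (underside to underside).


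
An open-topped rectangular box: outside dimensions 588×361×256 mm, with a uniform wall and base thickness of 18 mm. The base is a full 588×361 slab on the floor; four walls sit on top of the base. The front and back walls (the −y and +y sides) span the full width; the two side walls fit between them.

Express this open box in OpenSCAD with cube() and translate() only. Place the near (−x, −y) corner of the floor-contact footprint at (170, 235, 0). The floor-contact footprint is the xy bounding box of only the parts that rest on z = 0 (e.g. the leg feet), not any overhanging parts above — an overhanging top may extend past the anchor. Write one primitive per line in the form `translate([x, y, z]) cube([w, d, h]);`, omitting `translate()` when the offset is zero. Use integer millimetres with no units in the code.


translate([170, 235, 0]) cube([588, 361, 18]);
translate([170, 235, 18]) cube([588, 18, 238]);
translate([170, 578, 18]) cube([588, 18, 238]);
translate([170, 253, 18]) cube([18, 325, 238]);
translate([740, 253, 18]) cube([18, 325, 238]);


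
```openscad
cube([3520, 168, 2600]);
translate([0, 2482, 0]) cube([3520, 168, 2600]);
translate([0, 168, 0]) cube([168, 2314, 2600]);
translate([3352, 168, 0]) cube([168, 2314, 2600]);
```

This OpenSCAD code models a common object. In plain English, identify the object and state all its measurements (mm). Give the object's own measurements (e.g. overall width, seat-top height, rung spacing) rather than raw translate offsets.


The wall frame of a small rectangular building: four walls, each 2600 mm tall and 168 mm thick, enclosing a footprint 3520 mm (x) by 2650 mm (y) outside-to-outside, with no floor or roof. The front and back walls (the −y and +y sides) span the full width; the two side walls fit between them.


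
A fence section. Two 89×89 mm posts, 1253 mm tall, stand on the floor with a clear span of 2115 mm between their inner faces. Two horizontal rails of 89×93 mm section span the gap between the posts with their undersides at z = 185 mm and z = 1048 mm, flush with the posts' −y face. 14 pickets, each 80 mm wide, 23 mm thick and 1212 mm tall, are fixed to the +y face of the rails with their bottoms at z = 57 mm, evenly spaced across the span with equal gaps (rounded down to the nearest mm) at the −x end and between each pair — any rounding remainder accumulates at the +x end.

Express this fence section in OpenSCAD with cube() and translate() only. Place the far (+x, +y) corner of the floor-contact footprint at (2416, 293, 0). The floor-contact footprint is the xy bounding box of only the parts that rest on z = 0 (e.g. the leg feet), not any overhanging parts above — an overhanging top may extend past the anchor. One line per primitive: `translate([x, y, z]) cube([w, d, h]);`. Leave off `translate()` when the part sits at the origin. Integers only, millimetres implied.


translate([123, 204, 0]) cube([89, 89, 1253]);
translate([2327, 204, 0]) cube([89, 89, 1253]);
translate([212, 204, 185]) cube([2115, 89, 93]);
translate([212, 204, 1048]) cube([2115, 89, 93]);
translate([278, 293, 57]) cube([80, 23, 1212]);
translate([424, 293, 57]) cube([80, 23, 1212]);
translate([570, 293, 57]) cube([80, 23, 1212]);
translate([716, 293, 57]) cube([80, 23, 1212]);
translate([862, 293, 57]) cube([80, 23, 1212]);
translate([1008, 293, 57]) cube([80, 23, 1212]);
translate([1154, 293, 57]) cube([80, 23, 1212]);
translate([1300, 293, 57]) cube([80, 23, 1212]);
translate([1446, 293, 57]) cube([80, 23, 1212]);
translate([1592, 293, 57]) cube([80, 23, 1212]);
translate([1738, 293, 57]) cube([80, 23, 1212]);
translate([1884, 293, 57]) cube([80, 23, 1212]);
translate([2030, 293, 57]) cube([80, 23, 1212]);
translate([2176, 293, 57]) cube([80, 23, 1212]);


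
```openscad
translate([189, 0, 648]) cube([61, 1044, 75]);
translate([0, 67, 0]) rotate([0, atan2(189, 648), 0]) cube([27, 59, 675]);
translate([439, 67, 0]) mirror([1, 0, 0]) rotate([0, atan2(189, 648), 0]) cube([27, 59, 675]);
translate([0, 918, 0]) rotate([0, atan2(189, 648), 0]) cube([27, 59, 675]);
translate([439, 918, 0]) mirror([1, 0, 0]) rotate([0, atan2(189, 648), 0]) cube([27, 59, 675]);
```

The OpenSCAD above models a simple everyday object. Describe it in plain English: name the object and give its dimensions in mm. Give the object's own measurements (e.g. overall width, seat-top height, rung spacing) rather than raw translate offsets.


A sawhorse. A 61×1044×75 mm beam (x, y, z) sits on two A-frame leg pairs. Each pair is two raked legs of 27×59 mm section (59 mm along y) splaying symmetrically in x. Each leg rises 648 mm vertically over 189 mm of horizontal reach and is 675 mm long along its own axis. Every leg's outer bottom edge rests on the floor and its outer top edge meets a bottom edge of the beam — the left legs (tilting toward +x) meet the beam's −x bottom edge, the right legs (their mirror images, tilting toward −x) meet its +x bottom edge — so the leg tops tuck under the beam, the beam's underside is 648 mm above the floor, and the feet are 439 mm apart outside-to-outside with the beam centred between them. The two leg pairs are set in 67 mm from either end of the beam.


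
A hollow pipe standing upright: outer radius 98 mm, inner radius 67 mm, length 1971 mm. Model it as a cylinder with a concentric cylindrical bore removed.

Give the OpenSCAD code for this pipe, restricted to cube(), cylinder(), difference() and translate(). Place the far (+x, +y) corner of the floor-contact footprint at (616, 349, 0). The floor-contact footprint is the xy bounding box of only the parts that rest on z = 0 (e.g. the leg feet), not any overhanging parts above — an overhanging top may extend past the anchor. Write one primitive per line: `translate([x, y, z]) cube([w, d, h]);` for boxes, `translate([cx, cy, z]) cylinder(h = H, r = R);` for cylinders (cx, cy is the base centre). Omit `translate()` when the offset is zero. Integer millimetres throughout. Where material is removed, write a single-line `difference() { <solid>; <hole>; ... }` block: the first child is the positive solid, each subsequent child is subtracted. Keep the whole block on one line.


difference() { translate([518, 251, 0]) cylinder(h = 1971, r = 98); translate([518, 251, 0]) cylinder(h = 1971, r = 67); }


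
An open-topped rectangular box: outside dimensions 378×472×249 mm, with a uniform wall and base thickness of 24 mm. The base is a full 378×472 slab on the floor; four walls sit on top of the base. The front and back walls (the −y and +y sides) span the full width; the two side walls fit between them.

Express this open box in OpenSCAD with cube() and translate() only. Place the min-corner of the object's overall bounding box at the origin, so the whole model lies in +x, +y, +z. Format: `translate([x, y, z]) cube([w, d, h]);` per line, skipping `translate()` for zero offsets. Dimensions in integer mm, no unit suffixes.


cube([378, 472, 24]);
translate([0, 0, 24]) cube([378, 24, 225]);
translate([0, 448, 24]) cube([378, 24, 225]);
translate([0, 24, 24]) cube([24, 424, 225]);
translate([354, 24, 24]) cube([24, 424, 225]);


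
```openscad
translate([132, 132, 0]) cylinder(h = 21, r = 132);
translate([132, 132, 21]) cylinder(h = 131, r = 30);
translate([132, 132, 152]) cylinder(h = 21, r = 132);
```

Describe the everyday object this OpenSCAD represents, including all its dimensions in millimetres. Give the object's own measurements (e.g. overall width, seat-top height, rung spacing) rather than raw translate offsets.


A spool: two coaxial disc flanges of radius 132 mm and thickness 21 mm, joined by a core cylinder of radius 30 mm and height 131 mm. The lower flange rests on z = 0 and the three cylinders share a vertical axis.


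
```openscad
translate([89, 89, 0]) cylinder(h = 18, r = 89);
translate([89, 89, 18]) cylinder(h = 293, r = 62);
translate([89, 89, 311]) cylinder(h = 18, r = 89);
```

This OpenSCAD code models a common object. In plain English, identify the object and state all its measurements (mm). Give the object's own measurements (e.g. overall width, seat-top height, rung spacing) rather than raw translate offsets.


A spool: two coaxial disc flanges of radius 89 mm and thickness 18 mm, joined by a core cylinder of radius 62 mm and height 293 mm. The lower flange rests on z = 0 and the three cylinders share a vertical axis.


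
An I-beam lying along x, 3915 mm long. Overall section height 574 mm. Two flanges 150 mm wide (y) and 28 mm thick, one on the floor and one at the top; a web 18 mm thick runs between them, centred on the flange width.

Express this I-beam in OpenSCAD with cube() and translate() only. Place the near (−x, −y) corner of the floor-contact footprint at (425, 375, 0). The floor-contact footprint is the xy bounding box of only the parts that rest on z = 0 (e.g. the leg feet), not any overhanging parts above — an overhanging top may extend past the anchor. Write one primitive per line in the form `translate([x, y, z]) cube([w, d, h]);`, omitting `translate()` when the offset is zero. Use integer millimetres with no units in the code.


translate([425, 375, 0]) cube([3915, 150, 28]);
translate([425, 441, 28]) cube([3915, 18, 518]);
translate([425, 375, 546]) cube([3915, 150, 28]);


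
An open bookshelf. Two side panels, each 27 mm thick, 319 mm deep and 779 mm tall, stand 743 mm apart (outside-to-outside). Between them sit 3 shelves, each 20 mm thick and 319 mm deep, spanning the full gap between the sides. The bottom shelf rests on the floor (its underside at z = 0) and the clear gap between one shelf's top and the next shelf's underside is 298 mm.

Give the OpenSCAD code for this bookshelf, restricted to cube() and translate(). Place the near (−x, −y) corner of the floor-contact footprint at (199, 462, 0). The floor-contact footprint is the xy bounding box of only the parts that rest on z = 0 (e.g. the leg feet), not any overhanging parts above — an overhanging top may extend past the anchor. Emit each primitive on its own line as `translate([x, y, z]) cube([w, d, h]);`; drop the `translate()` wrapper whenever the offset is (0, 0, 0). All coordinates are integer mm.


translate([199, 462, 0]) cube([27, 319, 779]);
translate([915, 462, 0]) cube([27, 319, 779]);
translate([226, 462, 0]) cube([689, 319, 20]);
translate([226, 462, 318]) cube([689, 319, 20]);
translate([226, 462, 636]) cube([689, 319, 20]);


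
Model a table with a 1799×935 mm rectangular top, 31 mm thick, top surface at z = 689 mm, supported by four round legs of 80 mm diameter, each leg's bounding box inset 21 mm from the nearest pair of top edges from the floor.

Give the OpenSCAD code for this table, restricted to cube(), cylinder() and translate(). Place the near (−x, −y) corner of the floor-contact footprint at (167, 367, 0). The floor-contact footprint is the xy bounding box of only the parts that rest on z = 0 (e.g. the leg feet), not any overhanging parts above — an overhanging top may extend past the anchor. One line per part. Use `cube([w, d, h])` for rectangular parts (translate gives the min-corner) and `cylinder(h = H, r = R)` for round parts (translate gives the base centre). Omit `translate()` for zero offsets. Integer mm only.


// leg_h = 689 - 31 = 658
translate([146, 346, 658]) cube([1799, 935, 31]);
translate([207, 407, 0]) cylinder(h = 658, r = 40);
translate([1884, 407, 0]) cylinder(h = 658, r = 40);
translate([207, 1220, 0]) cylinder(h = 658, r = 40);
translate([1884, 1220, 0]) cylinder(h = 658, r = 40);


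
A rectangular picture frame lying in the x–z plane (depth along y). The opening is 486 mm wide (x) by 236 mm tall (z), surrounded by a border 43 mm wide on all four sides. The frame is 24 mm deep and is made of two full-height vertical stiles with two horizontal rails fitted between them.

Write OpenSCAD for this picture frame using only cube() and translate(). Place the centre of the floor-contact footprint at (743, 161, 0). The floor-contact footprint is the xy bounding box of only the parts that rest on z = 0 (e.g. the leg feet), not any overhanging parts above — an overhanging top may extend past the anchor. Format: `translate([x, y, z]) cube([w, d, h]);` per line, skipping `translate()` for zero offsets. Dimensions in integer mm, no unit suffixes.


translate([457, 149, 0]) cube([43, 24, 322]);
translate([986, 149, 0]) cube([43, 24, 322]);
translate([500, 149, 0]) cube([486, 24, 43]);
translate([500, 149, 279]) cube([486, 24, 43]);
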